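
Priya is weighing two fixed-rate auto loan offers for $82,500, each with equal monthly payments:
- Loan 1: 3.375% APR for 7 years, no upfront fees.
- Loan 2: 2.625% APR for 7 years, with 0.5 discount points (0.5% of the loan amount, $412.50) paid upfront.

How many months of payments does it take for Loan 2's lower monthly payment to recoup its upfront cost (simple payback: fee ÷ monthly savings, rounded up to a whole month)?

Loan 1: monthly rate = 3.375%/12 = 0.0028125; payment = 82,500 × 0.0028125 / (1 − (1+0.0028125)^−84) = $1,104.10.
Loan 2: monthly rate = 2.625%/12 = 0.0021875; payment = 82,500 × 0.0021875 / (1 − (1+0.0021875)^−84) = $1,076.21.
Monthly savings = $1,104.10 − $1,076.21 = $27.89.
Break-even = $412.50 / $27.89 = 14.79 → 15 months.

15 months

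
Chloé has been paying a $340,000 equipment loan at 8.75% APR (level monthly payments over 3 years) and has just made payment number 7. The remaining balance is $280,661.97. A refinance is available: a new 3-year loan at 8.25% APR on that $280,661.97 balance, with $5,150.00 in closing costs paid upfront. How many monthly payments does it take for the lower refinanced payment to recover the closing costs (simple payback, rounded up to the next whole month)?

3 months

Current payment = 340,000 × 8.75%/12 / (1 − (1+0.0072917)^−36) = $10,772.39.
Refinanced payment = 280,661.97 × 0.0068750 / (1 − (1+0.0068750)^−36) = $8,827.33.
Monthly savings = $10,772.39 − $8,827.33 = $1,945.06.
Break-even = $5,150.00 / $1,945.06 = 2.65 → 3 months.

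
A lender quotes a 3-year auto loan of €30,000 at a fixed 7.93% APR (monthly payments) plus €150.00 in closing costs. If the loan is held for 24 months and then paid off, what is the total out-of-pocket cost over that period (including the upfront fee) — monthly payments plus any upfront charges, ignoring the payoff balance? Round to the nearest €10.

€22,690

At 7.93% the monthly rate is 0.0066083, so the payment is 30,000 × 0.0066083 / (1 − 1.0066083^−36) = €939.12.
Total outlay = 24 × €939.12 + €150.00 = €22,688.88.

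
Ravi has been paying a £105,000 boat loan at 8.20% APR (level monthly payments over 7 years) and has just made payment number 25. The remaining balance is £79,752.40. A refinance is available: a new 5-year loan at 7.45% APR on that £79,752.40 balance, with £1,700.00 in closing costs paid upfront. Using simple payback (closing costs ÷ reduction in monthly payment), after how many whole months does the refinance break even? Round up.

34 months

Current payment = 105,000 × 8.2%/12 / (1 − (1+0.0068333)^−84) = £1,647.03.
Refinanced payment = 79,752.40 × 0.0062083 / (1 − (1+0.0062083)^−60) = £1,596.18.
Monthly savings = £1,647.03 − £1,596.18 = £50.85.
Break-even = £1,700.00 / £50.85 = 33.43 → 34 months.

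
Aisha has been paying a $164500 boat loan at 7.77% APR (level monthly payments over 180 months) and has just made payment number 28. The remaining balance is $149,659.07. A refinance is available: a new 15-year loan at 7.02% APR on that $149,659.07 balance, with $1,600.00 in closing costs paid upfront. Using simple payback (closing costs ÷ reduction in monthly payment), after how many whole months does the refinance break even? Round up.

8 months

Current payment = 164,500 × 7.77%/12 / (1 − (1+0.0064750)^−180) = $1,550.28.
Refinanced payment = 149,659.07 × 0.0058500 / (1 − (1+0.0058500)^−180) = $1,346.85.
Monthly savings = $1,550.28 − $1,346.85 = $203.43.
Break-even = $1,600.00 / $203.43 = 7.87 → 8 months.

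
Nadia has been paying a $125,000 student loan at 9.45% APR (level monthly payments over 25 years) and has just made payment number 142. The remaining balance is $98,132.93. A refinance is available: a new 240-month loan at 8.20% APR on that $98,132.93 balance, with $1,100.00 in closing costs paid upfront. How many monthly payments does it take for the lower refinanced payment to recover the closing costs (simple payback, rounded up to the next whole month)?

Current payment = 125,000 × 9.45%/12 / (1 − (1+0.0078750)^−300) = $1,087.78.
Refinanced payment = 98,132.93 × 0.0068333 / (1 − (1+0.0068333)^−240) = $833.08.
Monthly savings = $1,087.78 − $833.08 = $254.70.
Break-even = $1,100.00 / $254.70 = 4.32 → 5 months.

5 months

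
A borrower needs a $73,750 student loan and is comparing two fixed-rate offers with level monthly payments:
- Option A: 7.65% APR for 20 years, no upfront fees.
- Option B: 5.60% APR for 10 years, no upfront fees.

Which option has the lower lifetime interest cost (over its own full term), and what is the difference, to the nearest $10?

Option B by $47,730

Option A: at 7.65% the monthly rate is 0.0063750, so the payment is 73,750 × 0.0063750 / (1 − 1.0063750^−240) = $600.91.
Total interest on Option A = 240 × $600.91 − $73,750 = $70,468.40.
Option B: at 5.60% the monthly rate is 0.0046667, so the payment is 73,750 × 0.0046667 / (1 − 1.0046667^−120) = $804.04.
Total interest on Option B = 120 × $804.04 − $73,750 = $22,734.80.
Option B is lower by $47,733.60.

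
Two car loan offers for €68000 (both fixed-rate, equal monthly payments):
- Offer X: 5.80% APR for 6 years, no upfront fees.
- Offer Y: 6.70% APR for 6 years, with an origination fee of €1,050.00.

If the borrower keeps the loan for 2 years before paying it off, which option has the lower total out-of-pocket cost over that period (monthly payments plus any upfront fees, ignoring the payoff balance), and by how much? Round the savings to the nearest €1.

Offer X by €1,746

Offer X: monthly rate = 5.8%/12 = 0.0048333; payment = 68,000 × 0.0048333 / (1 − (1+0.0048333)^−72) = €1,120.55.
Offer Y: at 6.70% the monthly rate is 0.0055833, so the payment is 68,000 × 0.0055833 / (1 − 1.0055833^−72) = €1,149.56.
Over 24 months: Offer X costs 24 × €1,120.55 = €26,893.20; Offer Y costs 24 × €1,149.56 + €1,050.00 = €28,639.44.
Offer X is cheaper by €28,639.44 − €26,893.20 = €1,746.24.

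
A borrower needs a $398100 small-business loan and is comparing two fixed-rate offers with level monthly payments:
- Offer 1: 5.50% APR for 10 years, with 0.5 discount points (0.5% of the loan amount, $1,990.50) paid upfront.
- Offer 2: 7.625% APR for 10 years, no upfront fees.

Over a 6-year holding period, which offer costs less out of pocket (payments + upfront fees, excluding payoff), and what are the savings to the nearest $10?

Offer 1: monthly rate = 5.5%/12 = 0.0045833; payment = 398,100 × 0.0045833 / (1 − (1+0.0045833)^−120) = $4,320.43.
Offer 2: monthly rate = 7.625%/12 = 0.0063542; payment = 398,100 × 0.0063542 / (1 − (1+0.0063542)^−120) = $4,751.53.
Over 72 months: Offer 1 costs 72 × $4,320.43 + $1,990.50 = $313,061.46; Offer 2 costs 72 × $4,751.53 = $342,110.16.
Offer 1 is cheaper by $342,110.16 − $313,061.46 = $29,048.70.

Offer 1 by $29,050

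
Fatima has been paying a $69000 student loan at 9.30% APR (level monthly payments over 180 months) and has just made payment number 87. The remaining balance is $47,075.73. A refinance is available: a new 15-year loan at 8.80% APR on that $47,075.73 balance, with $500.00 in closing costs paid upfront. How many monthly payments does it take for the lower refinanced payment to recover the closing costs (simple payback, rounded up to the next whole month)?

Current payment = 69,000 × 9.3%/12 / (1 − (1+0.0077500)^−180) = $712.21.
Refinanced payment = 47,075.73 × 0.0073333 / (1 − (1+0.0073333)^−180) = $471.89.
Monthly savings = $712.21 − $471.89 = $240.32.
Break-even = $500.00 / $240.32 = 2.08 → 3 months.

3 months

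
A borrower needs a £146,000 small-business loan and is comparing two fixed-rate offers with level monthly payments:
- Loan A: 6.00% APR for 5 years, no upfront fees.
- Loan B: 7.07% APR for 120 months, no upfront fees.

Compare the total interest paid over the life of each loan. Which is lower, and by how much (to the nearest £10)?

Loan A by £34,700

Loan A: monthly rate = 6%/12 = 0.0050000; payment = 146,000 × 0.0050000 / (1 − (1+0.0050000)^−60) = £2,822.59.
Total interest on Loan A = 60 × £2,822.59 − £146,000 = £23,355.40.
Loan B: at 7.07% the monthly rate is 0.0058917, so the payment is 146,000 × 0.0058917 / (1 − 1.0058917^−120) = £1,700.46.
Total interest on Loan B = 120 × £1,700.46 − £146,000 = £58,055.20.
Loan A is lower by £34,699.80.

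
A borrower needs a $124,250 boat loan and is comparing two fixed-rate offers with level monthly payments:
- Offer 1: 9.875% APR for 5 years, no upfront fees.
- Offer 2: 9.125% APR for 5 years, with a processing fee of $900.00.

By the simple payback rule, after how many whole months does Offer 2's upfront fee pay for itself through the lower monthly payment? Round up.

Offer 1: at 9.875% the monthly rate is 0.0082292, so the payment is 124,250 × 0.0082292 / (1 − 1.0082292^−60) = $2,632.31.
Offer 2: at 9.125% the monthly rate is 0.0076042, so the payment is 124,250 × 0.0076042 / (1 − 1.0076042^−60) = $2,586.77.
Monthly savings = $2,632.31 − $2,586.77 = $45.54.
Break-even = $900.00 / $45.54 = 19.76 → 20 months.

20 months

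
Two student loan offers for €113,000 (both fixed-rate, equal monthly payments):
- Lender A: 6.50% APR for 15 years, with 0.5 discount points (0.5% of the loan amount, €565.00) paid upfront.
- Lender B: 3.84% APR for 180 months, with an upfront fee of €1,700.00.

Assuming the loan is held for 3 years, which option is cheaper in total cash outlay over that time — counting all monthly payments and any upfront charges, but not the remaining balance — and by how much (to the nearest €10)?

Lender B by €4,540

Lender A: at 6.50% the monthly rate is 0.0054167, so the payment is 113,000 × 0.0054167 / (1 − 1.0054167^−180) = €984.35.
Lender B: monthly rate = 3.84%/12 = 0.0032000; payment = 113,000 × 0.0032000 / (1 − (1+0.0032000)^−180) = €826.82.
Over 36 months: Lender A costs 36 × €984.35 + €565.00 = €36,001.60; Lender B costs 36 × €826.82 + €1,700.00 = €31,465.52.
Lender B is cheaper by €36,001.60 − €31,465.52 = €4,536.08.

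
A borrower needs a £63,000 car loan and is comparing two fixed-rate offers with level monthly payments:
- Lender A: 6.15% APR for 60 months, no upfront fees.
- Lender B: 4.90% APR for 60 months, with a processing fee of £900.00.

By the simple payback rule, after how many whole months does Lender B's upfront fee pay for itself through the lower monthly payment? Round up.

Lender A: at 6.15% the monthly rate is 0.0051250, so the payment is 63,000 × 0.0051250 / (1 − 1.0051250^−60) = £1,222.37.
Lender B: at 4.90% the monthly rate is 0.0040833, so the payment is 63,000 × 0.0040833 / (1 − 1.0040833^−60) = £1,186.00.
Monthly savings = £1,222.37 − £1,186.00 = £36.37.
Break-even = £900.00 / £36.37 = 24.75 → 25 months.

25 months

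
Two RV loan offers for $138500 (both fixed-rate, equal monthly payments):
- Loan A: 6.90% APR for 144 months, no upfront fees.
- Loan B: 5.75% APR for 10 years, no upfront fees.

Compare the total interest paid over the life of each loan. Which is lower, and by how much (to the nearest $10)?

Loan B by $21,600

Loan A: monthly rate = 6.9%/12 = 0.0057500; payment = 138,500 × 0.0057500 / (1 − (1+0.0057500)^−144) = $1,416.94.
Total interest on Loan A = 144 × $1,416.94 − $138,500 = $65,539.36.
Loan B: at 5.75% the monthly rate is 0.0047917, so the payment is 138,500 × 0.0047917 / (1 − 1.0047917^−120) = $1,520.30.
Total interest on Loan B = 120 × $1,520.30 − $138,500 = $43,936.00.
Loan B is lower by $21,603.36.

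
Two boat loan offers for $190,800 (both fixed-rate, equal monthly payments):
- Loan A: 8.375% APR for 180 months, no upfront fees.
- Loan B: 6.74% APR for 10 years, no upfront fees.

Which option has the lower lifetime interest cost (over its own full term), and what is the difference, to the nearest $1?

Loan B by $72,903

Loan A: monthly rate = 8.375%/12 = 0.0069792; payment = 190,800 × 0.0069792 / (1 − (1+0.0069792)^−180) = $1,864.93.
Total interest on Loan A = 180 × $1,864.93 − $190,800 = $144,887.40.
Loan B: at 6.74% the monthly rate is 0.0056167, so the payment is 190,800 × 0.0056167 / (1 − 1.0056167^−120) = $2,189.87.
Total interest on Loan B = 120 × $2,189.87 − $190,800 = $71,984.40.
Loan B is lower by $72,903.00.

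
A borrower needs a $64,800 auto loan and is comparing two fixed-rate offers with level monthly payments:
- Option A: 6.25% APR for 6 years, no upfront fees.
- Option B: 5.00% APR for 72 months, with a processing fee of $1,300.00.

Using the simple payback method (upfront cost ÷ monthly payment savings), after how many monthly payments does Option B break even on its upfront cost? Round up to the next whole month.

35 months

Option A: at 6.25% the monthly rate is 0.0052083, so the payment is 64,800 × 0.0052083 / (1 − 1.0052083^−72) = $1,081.59.
Option B: monthly rate = 5%/12 = 0.0041667; payment = 64,800 × 0.0041667 / (1 − (1+0.0041667)^−72) = $1,043.60.
Monthly savings = $1,081.59 − $1,043.60 = $37.99.
Break-even = $1,300.00 / $37.99 = 34.22 → 35 months.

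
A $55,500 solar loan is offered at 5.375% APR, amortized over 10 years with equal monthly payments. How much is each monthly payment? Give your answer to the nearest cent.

Monthly rate = 5.375%/12 = 0.0044792; payment = 55,500 × 0.0044792 / (1 − (1+0.0044792)^−120) = $598.89.

$598.89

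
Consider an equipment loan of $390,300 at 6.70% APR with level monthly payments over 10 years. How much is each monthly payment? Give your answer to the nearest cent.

$4,471.60

At 6.70% the monthly rate is 0.0055833, so the payment is 390,300 × 0.0055833 / (1 − 1.0055833^−120) = $4,471.60.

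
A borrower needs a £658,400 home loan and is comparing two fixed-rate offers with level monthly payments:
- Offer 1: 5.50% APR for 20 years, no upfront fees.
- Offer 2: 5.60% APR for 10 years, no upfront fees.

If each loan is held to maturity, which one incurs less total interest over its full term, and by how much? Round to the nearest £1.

Offer 2 by £225,607

Offer 1: monthly rate = 5.5%/12 = 0.0045833; payment = 658,400 × 0.0045833 / (1 − (1+0.0045833)^−240) = £4,529.05.
Total interest on Offer 1 = 240 × £4,529.05 − £658,400 = £428,572.00.
Offer 2: at 5.60% the monthly rate is 0.0046667, so the payment is 658,400 × 0.0046667 / (1 − 1.0046667^−120) = £7,178.04.
Total interest on Offer 2 = 120 × £7,178.04 − £658,400 = £202,964.80.
Offer 2 is lower by £225,607.20.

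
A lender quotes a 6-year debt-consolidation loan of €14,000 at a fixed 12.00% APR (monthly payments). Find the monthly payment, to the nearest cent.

Monthly rate = 12%/12 = 0.0100000; payment = 14,000 × 0.0100000 / (1 − (1+0.0100000)^−72) = €273.70.

€273.70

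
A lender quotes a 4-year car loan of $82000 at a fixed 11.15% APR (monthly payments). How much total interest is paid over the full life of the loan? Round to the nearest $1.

Monthly rate = 11.15%/12 = 0.0092917; payment = 82,000 × 0.0092917 / (1 − (1+0.0092917)^−48) = $2,125.31.
Total paid = 48 × $2,125.31 = $102,014.88; interest = $102,014.88 − $82,000 = $20,014.88.

$20,015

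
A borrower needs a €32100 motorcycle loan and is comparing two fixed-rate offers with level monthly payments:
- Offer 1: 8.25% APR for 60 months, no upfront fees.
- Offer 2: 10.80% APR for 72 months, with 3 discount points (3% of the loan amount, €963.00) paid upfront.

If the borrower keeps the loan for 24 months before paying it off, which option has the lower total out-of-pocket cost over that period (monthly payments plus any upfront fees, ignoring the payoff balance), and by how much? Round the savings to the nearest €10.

Offer 2 by €170

Offer 1: at 8.25% the monthly rate is 0.0068750, so the payment is 32,100 × 0.0068750 / (1 − 1.0068750^−60) = €654.72.
Offer 2: monthly rate = 10.8%/12 = 0.0090000; payment = 32,100 × 0.0090000 / (1 − (1+0.0090000)^−72) = €607.71.
Over 24 months: Offer 1 costs 24 × €654.72 = €15,713.28; Offer 2 costs 24 × €607.71 + €963.00 = €15,548.04.
Offer 2 is cheaper by €15,713.28 − €15,548.04 = €165.24.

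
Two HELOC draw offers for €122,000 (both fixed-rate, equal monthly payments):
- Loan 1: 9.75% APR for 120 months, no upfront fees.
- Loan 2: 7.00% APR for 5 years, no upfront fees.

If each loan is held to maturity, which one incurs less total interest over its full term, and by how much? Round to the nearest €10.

Loan 1: monthly rate = 9.75%/12 = 0.0081250; payment = 122,000 × 0.0081250 / (1 − (1+0.0081250)^−120) = €1,595.40.
Total interest on Loan 1 = 120 × €1,595.40 − €122,000 = €69,448.00.
Loan 2: at 7.00% the monthly rate is 0.0058333, so the payment is 122,000 × 0.0058333 / (1 − 1.0058333^−60) = €2,415.75.
Total interest on Loan 2 = 60 × €2,415.75 − €122,000 = €22,945.00.
Loan 2 is lower by €46,503.00.

Loan 2 by €46,500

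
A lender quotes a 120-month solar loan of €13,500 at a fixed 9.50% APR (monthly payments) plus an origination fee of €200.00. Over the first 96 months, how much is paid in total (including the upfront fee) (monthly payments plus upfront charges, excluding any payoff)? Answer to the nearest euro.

At 9.50% the monthly rate is 0.0079167, so the payment is 13,500 × 0.0079167 / (1 − 1.0079167^−120) = €174.69.
Total outlay = 96 × €174.69 + €200.00 = €16,970.24.

€16,970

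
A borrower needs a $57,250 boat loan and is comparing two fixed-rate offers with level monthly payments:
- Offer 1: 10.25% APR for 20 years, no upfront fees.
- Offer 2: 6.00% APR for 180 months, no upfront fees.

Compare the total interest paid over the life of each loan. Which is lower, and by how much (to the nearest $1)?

Offer 2 by $47,918

Offer 1: monthly rate = 10.25%/12 = 0.0085417; payment = 57,250 × 0.0085417 / (1 − (1+0.0085417)^−240) = $561.99.
Total interest on Offer 1 = 240 × $561.99 − $57,250 = $77,627.60.
Offer 2: monthly rate = 6%/12 = 0.0050000; payment = 57,250 × 0.0050000 / (1 − (1+0.0050000)^−180) = $483.11.
Total interest on Offer 2 = 180 × $483.11 − $57,250 = $29,709.80.
Offer 2 is lower by $47,917.80.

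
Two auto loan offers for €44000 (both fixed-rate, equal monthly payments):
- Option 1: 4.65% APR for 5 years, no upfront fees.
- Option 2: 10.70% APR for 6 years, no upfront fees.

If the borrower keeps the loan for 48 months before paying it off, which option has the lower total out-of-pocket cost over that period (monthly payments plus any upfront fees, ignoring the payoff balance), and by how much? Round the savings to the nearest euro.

Option 1: monthly rate = 4.65%/12 = 0.0038750; payment = 44,000 × 0.0038750 / (1 − (1+0.0038750)^−60) = €823.30.
Option 2: at 10.70% the monthly rate is 0.0089167, so the payment is 44,000 × 0.0089167 / (1 − 1.0089167^−72) = €830.75.
Over 48 months: Option 1 costs 48 × €823.30 = €39,518.40; Option 2 costs 48 × €830.75 = €39,876.00.
Option 1 is cheaper by €39,876.00 − €39,518.40 = €357.60.

Option 1 by €358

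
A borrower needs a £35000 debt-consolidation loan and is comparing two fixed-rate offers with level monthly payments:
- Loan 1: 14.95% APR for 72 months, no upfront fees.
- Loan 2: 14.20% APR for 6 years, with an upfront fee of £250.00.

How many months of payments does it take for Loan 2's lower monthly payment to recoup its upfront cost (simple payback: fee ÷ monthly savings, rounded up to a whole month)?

18 months

Loan 1: at 14.95% the monthly rate is 0.0124583, so the payment is 35,000 × 0.0124583 / (1 − 1.0124583^−72) = £739.13.
Loan 2: monthly rate = 14.2%/12 = 0.0118333; payment = 35,000 × 0.0118333 / (1 − (1+0.0118333)^−72) = £724.95.
Monthly savings = £739.13 − £724.95 = £14.18.
Break-even = £250.00 / £14.18 = 17.63 → 18 months.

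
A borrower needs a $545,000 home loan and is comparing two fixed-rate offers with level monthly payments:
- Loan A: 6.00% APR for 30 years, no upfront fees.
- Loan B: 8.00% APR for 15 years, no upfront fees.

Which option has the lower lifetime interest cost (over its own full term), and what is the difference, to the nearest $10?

Loan B by $238,820

Loan A: monthly rate = 6%/12 = 0.0050000; payment = 545,000 × 0.0050000 / (1 − (1+0.0050000)^−360) = $3,267.55.
Total interest on Loan A = 360 × $3,267.55 − $545,000 = $631,318.00.
Loan B: at 8.00% the monthly rate is 0.0066667, so the payment is 545,000 × 0.0066667 / (1 − 1.0066667^−180) = $5,208.30.
Total interest on Loan B = 180 × $5,208.30 − $545,000 = $392,494.00.
Loan B is lower by $238,824.00.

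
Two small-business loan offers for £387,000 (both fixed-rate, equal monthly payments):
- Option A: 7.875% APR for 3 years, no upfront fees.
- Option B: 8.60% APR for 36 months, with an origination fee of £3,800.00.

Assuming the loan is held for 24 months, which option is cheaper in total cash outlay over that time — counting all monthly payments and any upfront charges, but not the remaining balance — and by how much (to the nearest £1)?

Option A: at 7.875% the monthly rate is 0.0065625, so the payment is 387,000 × 0.0065625 / (1 − 1.0065625^−36) = £12,104.87.
Option B: monthly rate = 8.6%/12 = 0.0071667; payment = 387,000 × 0.0071667 / (1 − (1+0.0071667)^−36) = £12,234.58.
Over 24 months: Option A costs 24 × £12,104.87 = £290,516.88; Option B costs 24 × £12,234.58 + £3,800.00 = £297,429.92.
Option A is cheaper by £297,429.92 − £290,516.88 = £6,913.04.

Option A by £6,913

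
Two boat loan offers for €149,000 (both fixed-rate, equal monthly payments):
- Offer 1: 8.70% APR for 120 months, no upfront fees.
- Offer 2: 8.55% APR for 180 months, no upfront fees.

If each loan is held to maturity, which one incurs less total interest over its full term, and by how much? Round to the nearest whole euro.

Offer 1 by €41,290

Offer 1: monthly rate = 8.7%/12 = 0.0072500; payment = 149,000 × 0.0072500 / (1 − (1+0.0072500)^−120) = €1,863.36.
Total interest on Offer 1 = 120 × €1,863.36 − €149,000 = €74,603.20.
Offer 2: monthly rate = 8.55%/12 = 0.0071250; payment = 149,000 × 0.0071250 / (1 − (1+0.0071250)^−180) = €1,471.63.
Total interest on Offer 2 = 180 × €1,471.63 − €149,000 = €115,893.40.
Offer 1 is lower by €41,290.20.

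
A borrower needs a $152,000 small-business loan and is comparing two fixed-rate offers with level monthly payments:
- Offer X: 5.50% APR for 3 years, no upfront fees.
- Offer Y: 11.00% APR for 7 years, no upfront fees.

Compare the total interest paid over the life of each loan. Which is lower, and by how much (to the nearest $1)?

Offer X: monthly rate = 5.5%/12 = 0.0045833; payment = 152,000 × 0.0045833 / (1 − (1+0.0045833)^−36) = $4,589.78.
Total interest on Offer X = 36 × $4,589.78 − $152,000 = $13,232.08.
Offer Y: monthly rate = 11%/12 = 0.0091667; payment = 152,000 × 0.0091667 / (1 − (1+0.0091667)^−84) = $2,602.61.
Total interest on Offer Y = 84 × $2,602.61 − $152,000 = $66,619.24.
Offer X is lower by $53,387.16.

Offer X by $53,387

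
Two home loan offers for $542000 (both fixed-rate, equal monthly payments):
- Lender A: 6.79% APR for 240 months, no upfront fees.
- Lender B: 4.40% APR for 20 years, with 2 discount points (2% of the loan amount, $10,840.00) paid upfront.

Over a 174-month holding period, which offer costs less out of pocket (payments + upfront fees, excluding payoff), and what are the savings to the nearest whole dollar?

Lender B by $116,928

Lender A: monthly rate = 6.79%/12 = 0.0056583; payment = 542,000 × 0.0056583 / (1 − (1+0.0056583)^−240) = $4,134.07.
Lender B: monthly rate = 4.4%/12 = 0.0036667; payment = 542,000 × 0.0036667 / (1 − (1+0.0036667)^−240) = $3,399.77.
Over 174 months: Lender A costs 174 × $4,134.07 = $719,328.18; Lender B costs 174 × $3,399.77 + $10,840.00 = $602,399.98.
Lender B is cheaper by $719,328.18 − $602,399.98 = $116,928.20.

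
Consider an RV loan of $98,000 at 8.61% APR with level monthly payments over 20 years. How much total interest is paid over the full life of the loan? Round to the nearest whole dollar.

$107,752

Monthly rate = 8.61%/12 = 0.0071750; payment = 98,000 × 0.0071750 / (1 − (1+0.0071750)^−240) = $857.30.
Total paid = 240 × $857.30 = $205,752.00; interest = $205,752.00 − $98,000 = $107,752.00.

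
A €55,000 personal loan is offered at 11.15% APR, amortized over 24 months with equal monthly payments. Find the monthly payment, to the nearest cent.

Monthly rate = 11.15%/12 = 0.0092917; payment = 55,000 × 0.0092917 / (1 − (1+0.0092917)^−24) = €2,567.26.

€2,567.26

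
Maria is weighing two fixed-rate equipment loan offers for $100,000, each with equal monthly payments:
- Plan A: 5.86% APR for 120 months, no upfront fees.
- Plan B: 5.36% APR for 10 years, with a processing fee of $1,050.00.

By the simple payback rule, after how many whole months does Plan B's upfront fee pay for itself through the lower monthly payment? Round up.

Plan A: monthly rate = 5.86%/12 = 0.0048833; payment = 100,000 × 0.0048833 / (1 − (1+0.0048833)^−120) = $1,103.19.
Plan B: monthly rate = 5.36%/12 = 0.0044667; payment = 100,000 × 0.0044667 / (1 − (1+0.0044667)^−120) = $1,078.34.
Monthly savings = $1,103.19 − $1,078.34 = $24.85.
Break-even = $1,050.00 / $24.85 = 42.25 → 43 months.

43 months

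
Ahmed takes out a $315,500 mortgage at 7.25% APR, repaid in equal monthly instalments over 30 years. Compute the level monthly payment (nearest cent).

At 7.25% the monthly rate is 0.0060417, so the payment is 315,500 × 0.0060417 / (1 − 1.0060417^−360) = $2,152.27.

$2,152.27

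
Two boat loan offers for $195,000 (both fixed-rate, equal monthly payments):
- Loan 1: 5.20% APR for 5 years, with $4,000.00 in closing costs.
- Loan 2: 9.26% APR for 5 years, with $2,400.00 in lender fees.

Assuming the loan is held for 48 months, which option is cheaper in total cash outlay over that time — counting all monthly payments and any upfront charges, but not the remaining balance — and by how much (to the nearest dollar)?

Loan 1: monthly rate = 5.2%/12 = 0.0043333; payment = 195,000 × 0.0043333 / (1 − (1+0.0043333)^−60) = $3,697.78.
Loan 2: at 9.26% the monthly rate is 0.0077167, so the payment is 195,000 × 0.0077167 / (1 − 1.0077167^−60) = $4,072.53.
Over 48 months: Loan 1 costs 48 × $3,697.78 + $4,000.00 = $181,493.44; Loan 2 costs 48 × $4,072.53 + $2,400.00 = $197,881.44.
Loan 1 is cheaper by $197,881.44 − $181,493.44 = $16,388.00.

Loan 1 by $16,388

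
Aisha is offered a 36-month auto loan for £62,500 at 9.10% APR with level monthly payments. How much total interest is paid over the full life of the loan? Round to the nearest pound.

At 9.10% the monthly rate is 0.0075833, so the payment is 62,500 × 0.0075833 / (1 − 1.0075833^−36) = £1,990.39.
Total paid = 36 × £1,990.39 = £71,654.04; interest = £71,654.04 − £62,500 = £9,154.04.

£9,154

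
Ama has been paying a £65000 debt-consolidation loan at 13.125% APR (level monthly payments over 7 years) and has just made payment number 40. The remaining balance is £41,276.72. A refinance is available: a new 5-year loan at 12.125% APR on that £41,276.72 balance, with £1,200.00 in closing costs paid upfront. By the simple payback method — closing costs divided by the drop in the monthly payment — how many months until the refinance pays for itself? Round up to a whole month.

Current payment = 65,000 × 13.125%/12 / (1 − (1+0.0109375)^−84) = £1,186.90.
Refinanced payment = 41,276.72 × 0.0101042 / (1 − (1+0.0101042)^−60) = £920.79.
Monthly savings = £1,186.90 − £920.79 = £266.11.
Break-even = £1,200.00 / £266.11 = 4.51 → 5 months.

5 months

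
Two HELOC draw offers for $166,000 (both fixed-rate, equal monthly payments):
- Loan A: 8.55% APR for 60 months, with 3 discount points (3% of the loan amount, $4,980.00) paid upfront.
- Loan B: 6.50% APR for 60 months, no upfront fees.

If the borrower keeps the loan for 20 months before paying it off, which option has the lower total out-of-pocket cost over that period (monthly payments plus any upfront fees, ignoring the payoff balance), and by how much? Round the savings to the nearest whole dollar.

Loan A: monthly rate = 8.55%/12 = 0.0071250; payment = 166,000 × 0.0071250 / (1 − (1+0.0071250)^−60) = $3,409.75.
Loan B: at 6.50% the monthly rate is 0.0054167, so the payment is 166,000 × 0.0054167 / (1 − 1.0054167^−60) = $3,247.98.
Over 20 months: Loan A costs 20 × $3,409.75 + $4,980.00 = $73,175.00; Loan B costs 20 × $3,247.98 = $64,959.60.
Loan B is cheaper by $73,175.00 − $64,959.60 = $8,215.40.

Loan B by $8,215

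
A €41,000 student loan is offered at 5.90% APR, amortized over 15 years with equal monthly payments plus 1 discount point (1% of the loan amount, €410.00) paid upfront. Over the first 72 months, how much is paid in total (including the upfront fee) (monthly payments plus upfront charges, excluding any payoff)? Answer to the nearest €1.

€25,161

Monthly rate = 5.9%/12 = 0.0049167; payment = 41,000 × 0.0049167 / (1 − (1+0.0049167)^−180) = €343.77.
Total outlay = 72 × €343.77 + €410.00 = €25,161.44.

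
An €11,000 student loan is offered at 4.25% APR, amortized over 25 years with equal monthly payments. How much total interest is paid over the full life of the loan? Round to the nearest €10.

Monthly rate = 4.25%/12 = 0.0035417; payment = 11,000 × 0.0035417 / (1 − (1+0.0035417)^−300) = €59.59.
Total paid = 300 × €59.59 = €17,877.00; interest = €17,877.00 − €11,000 = €6,877.00.

€6,880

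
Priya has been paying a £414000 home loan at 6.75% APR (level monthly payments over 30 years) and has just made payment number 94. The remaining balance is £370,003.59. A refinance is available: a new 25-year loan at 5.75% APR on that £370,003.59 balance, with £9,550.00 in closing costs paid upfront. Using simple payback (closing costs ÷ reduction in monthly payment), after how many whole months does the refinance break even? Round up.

Current payment = 414,000 × 6.75%/12 / (1 − (1+0.0056250)^−360) = £2,685.20.
Refinanced payment = 370,003.59 × 0.0047917 / (1 − (1+0.0047917)^−300) = £2,327.72.
Monthly savings = £2,685.20 − £2,327.72 = £357.48.
Break-even = £9,550.00 / £357.48 = 26.71 → 27 months.

27 months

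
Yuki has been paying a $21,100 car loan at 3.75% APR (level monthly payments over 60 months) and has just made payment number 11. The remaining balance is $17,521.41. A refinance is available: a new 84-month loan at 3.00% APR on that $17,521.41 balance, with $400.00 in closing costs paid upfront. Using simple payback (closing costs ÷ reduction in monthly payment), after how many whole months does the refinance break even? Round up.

3 months

Current payment = 21,100 × 3.75%/12 / (1 − (1+0.0031250)^−60) = $386.21.
Refinanced payment = 17,521.41 × 0.0025000 / (1 − (1+0.0025000)^−84) = $231.52.
Monthly savings = $386.21 − $231.52 = $154.69.
Break-even = $400.00 / $154.69 = 2.59 → 3 months.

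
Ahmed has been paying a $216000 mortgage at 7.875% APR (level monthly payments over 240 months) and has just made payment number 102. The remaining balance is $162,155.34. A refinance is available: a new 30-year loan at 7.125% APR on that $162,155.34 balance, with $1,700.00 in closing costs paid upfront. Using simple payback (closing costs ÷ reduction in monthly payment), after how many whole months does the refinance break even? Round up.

3 months

Current payment = 216,000 × 7.875%/12 / (1 − (1+0.0065625)^−240) = $1,789.94.
Refinanced payment = 162,155.34 × 0.0059375 / (1 − (1+0.0059375)^−360) = $1,092.47.
Monthly savings = $1,789.94 − $1,092.47 = $697.47.
Break-even = $1,700.00 / $697.47 = 2.44 → 3 months.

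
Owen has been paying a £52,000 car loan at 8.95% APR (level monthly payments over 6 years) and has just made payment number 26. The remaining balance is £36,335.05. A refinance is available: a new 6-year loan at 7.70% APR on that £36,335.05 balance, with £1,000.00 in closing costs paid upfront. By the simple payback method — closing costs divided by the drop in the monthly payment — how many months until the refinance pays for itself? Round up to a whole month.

4 months

Current payment = 52,000 × 8.95%/12 / (1 − (1+0.0074583)^−72) = £936.04.
Refinanced payment = 36,335.05 × 0.0064167 / (1 − (1+0.0064167)^−72) = £631.76.
Monthly savings = £936.04 − £631.76 = £304.28.
Break-even = £1,000.00 / £304.28 = 3.29 → 4 months.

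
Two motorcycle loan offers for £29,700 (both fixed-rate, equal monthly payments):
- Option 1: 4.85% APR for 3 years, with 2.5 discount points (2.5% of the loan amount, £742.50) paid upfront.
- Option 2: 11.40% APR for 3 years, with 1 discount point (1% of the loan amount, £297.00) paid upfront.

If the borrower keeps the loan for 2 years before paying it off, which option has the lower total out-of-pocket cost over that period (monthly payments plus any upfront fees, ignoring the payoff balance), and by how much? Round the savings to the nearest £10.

Option 1 by £1,710

Option 1: at 4.85% the monthly rate is 0.0040417, so the payment is 29,700 × 0.0040417 / (1 − 1.0040417^−36) = £888.14.
Option 2: at 11.40% the monthly rate is 0.0095000, so the payment is 29,700 × 0.0095000 / (1 − 1.0095000^−36) = £977.98.
Over 24 months: Option 1 costs 24 × £888.14 + £742.50 = £22,057.86; Option 2 costs 24 × £977.98 + £297.00 = £23,768.52.
Option 1 is cheaper by £23,768.52 − £22,057.86 = £1,710.66.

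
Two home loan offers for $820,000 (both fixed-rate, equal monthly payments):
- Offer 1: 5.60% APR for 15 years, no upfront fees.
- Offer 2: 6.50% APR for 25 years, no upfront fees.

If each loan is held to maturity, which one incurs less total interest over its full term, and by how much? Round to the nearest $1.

Offer 1: monthly rate = 5.6%/12 = 0.0046667; payment = 820,000 × 0.0046667 / (1 − (1+0.0046667)^−180) = $6,743.68.
Total interest on Offer 1 = 180 × $6,743.68 − $820,000 = $393,862.40.
Offer 2: monthly rate = 6.5%/12 = 0.0054167; payment = 820,000 × 0.0054167 / (1 − (1+0.0054167)^−300) = $5,536.70.
Total interest on Offer 2 = 300 × $5,536.70 − $820,000 = $841,010.00.
Offer 1 is lower by $447,147.60.

Offer 1 by $447,148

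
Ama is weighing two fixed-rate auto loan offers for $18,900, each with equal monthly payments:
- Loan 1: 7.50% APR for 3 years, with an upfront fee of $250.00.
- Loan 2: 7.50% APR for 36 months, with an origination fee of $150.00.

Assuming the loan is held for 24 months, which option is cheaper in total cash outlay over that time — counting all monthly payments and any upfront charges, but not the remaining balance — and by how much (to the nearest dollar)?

Loan 1: monthly rate = 7.5%/12 = 0.0062500; payment = 18,900 × 0.0062500 / (1 − (1+0.0062500)^−36) = $587.91.
Loan 2: at 7.50% the monthly rate is 0.0062500, so the payment is 18,900 × 0.0062500 / (1 − 1.0062500^−36) = $587.91.
Over 24 months: Loan 1 costs 24 × $587.91 + $250.00 = $14,359.84; Loan 2 costs 24 × $587.91 + $150.00 = $14,259.84.
Loan 2 is cheaper by $14,359.84 − $14,259.84 = $100.00.

Loan 2 by $100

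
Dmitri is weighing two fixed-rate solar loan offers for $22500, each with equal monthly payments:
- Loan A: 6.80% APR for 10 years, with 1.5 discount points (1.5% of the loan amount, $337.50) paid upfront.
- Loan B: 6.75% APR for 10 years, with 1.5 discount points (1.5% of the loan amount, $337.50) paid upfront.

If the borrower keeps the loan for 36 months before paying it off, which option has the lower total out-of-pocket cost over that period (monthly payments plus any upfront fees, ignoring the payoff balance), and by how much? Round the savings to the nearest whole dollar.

Loan B by $21

Loan A: at 6.80% the monthly rate is 0.0056667, so the payment is 22,500 × 0.0056667 / (1 − 1.0056667^−120) = $258.93.
Loan B: monthly rate = 6.75%/12 = 0.0056250; payment = 22,500 × 0.0056250 / (1 − (1+0.0056250)^−120) = $258.35.
Over 36 months: Loan A costs 36 × $258.93 + $337.50 = $9,658.98; Loan B costs 36 × $258.35 + $337.50 = $9,638.10.
Loan B is cheaper by $9,658.98 − $9,638.10 = $20.88.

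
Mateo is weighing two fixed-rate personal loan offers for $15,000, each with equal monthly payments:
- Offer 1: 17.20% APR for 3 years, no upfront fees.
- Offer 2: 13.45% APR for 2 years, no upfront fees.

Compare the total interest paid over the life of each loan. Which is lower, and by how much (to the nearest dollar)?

Offer 1: monthly rate = 17.2%/12 = 0.0143333; payment = 15,000 × 0.0143333 / (1 − (1+0.0143333)^−36) = $536.29.
Total interest on Offer 1 = 36 × $536.29 − $15,000 = $4,306.44.
Offer 2: monthly rate = 13.45%/12 = 0.0112083; payment = 15,000 × 0.0112083 / (1 − (1+0.0112083)^−24) = $716.30.
Total interest on Offer 2 = 24 × $716.30 − $15,000 = $2,191.20.
Offer 2 is lower by $2,115.24.

Offer 2 by $2,115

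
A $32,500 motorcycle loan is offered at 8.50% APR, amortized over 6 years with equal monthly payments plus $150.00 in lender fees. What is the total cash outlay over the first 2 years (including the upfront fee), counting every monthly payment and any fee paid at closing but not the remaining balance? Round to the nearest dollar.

$14,017

Monthly rate = 8.5%/12 = 0.0070833; payment = 32,500 × 0.0070833 / (1 − (1+0.0070833)^−72) = $577.80.
Total outlay = 24 × $577.80 + $150.00 = $14,017.20.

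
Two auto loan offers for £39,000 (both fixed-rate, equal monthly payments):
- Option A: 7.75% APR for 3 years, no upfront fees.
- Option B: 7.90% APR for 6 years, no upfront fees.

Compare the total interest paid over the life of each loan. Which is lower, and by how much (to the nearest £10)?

Option A by £5,260

Option A: monthly rate = 7.75%/12 = 0.0064583; payment = 39,000 × 0.0064583 / (1 − (1+0.0064583)^−36) = £1,217.63.
Total interest on Option A = 36 × £1,217.63 − £39,000 = £4,834.68.
Option B: monthly rate = 7.9%/12 = 0.0065833; payment = 39,000 × 0.0065833 / (1 − (1+0.0065833)^−72) = £681.89.
Total interest on Option B = 72 × £681.89 − £39,000 = £10,096.08.
Option A is lower by £5,261.40.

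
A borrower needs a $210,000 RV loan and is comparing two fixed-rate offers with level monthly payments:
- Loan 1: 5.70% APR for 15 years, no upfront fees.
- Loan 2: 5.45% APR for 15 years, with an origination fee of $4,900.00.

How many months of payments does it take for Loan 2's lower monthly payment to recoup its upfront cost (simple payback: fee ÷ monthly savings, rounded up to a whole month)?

Loan 1: at 5.70% the monthly rate is 0.0047500, so the payment is 210,000 × 0.0047500 / (1 − 1.0047500^−180) = $1,738.24.
Loan 2: at 5.45% the monthly rate is 0.0045417, so the payment is 210,000 × 0.0045417 / (1 − 1.0045417^−180) = $1,710.31.
Monthly savings = $1,738.24 − $1,710.31 = $27.93.
Break-even = $4,900.00 / $27.93 = 175.44 → 176 months.

176 months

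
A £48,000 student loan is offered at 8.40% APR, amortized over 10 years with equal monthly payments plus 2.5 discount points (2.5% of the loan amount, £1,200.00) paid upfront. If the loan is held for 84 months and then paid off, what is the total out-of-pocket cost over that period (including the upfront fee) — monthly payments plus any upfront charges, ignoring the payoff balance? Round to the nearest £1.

£50,976

At 8.40% the monthly rate is 0.0070000, so the payment is 48,000 × 0.0070000 / (1 − 1.0070000^−120) = £592.57.
Total outlay = 84 × £592.57 + £1,200.00 = £50,975.88.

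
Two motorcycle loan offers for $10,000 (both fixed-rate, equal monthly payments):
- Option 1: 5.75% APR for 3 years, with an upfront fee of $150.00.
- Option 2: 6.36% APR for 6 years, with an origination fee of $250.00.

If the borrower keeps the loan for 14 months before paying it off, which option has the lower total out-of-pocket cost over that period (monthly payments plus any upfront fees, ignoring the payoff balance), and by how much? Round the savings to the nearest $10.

Option 1: monthly rate = 5.75%/12 = 0.0047917; payment = 10,000 × 0.0047917 / (1 − (1+0.0047917)^−36) = $303.09.
Option 2: at 6.36% the monthly rate is 0.0053000, so the payment is 10,000 × 0.0053000 / (1 − 1.0053000^−72) = $167.43.
Over 14 months: Option 1 costs 14 × $303.09 + $150.00 = $4,393.26; Option 2 costs 14 × $167.43 + $250.00 = $2,594.02.
Option 2 is cheaper by $4,393.26 − $2,594.02 = $1,799.24.

Option 2 by $1,800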